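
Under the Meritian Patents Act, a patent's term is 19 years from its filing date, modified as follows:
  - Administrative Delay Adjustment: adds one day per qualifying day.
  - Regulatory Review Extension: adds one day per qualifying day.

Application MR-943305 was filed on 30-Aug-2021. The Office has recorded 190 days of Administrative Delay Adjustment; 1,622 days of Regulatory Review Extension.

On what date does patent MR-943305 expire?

2045-08-16

Base term: filing date + 19 years → 30 August 2040.
Administrative Delay Adjustment: +190 days → 8 March 2041.
Regulatory Review Extension: +1622 days → 16 August 2045.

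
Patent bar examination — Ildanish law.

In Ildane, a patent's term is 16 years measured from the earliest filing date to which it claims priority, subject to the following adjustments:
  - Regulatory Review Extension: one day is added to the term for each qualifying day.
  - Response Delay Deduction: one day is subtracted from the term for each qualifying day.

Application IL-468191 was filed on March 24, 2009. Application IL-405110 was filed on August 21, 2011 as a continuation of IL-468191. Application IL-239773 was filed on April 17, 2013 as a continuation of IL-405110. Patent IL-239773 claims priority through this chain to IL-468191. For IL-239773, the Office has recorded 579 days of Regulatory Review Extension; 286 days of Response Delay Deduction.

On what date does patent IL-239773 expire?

January 11, 2026

Earliest priority filing: 24 March 2009.
Base term: 24 March 2009 + 16 years → 24 March 2025.
Regulatory Review Extension: +579 days → 24 October 2026.
Response Delay Deduction: −286 days → 11 January 2026.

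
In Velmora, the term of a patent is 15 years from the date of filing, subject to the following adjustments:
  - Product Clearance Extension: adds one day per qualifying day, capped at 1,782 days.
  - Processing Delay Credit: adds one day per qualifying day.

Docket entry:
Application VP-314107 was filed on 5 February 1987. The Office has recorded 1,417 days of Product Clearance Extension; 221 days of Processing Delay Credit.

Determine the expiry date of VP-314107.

Base term: filing date + 15 years → 5 February 2002.
Product Clearance Extension: 1417 days (within the 1782-day cap) → +1417 days → 23 December 2005.
Processing Delay Credit: +221 days → 1 August 2006.

2006-08-01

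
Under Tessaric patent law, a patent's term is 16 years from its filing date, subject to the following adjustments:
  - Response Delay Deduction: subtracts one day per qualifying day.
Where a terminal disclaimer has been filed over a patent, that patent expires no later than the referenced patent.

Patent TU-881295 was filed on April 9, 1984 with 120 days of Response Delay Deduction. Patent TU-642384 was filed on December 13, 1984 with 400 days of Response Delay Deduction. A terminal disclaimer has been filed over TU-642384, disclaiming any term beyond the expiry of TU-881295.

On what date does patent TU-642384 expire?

Natural term of TU-642384:
  Base: filing + 16 years → 13 December 2000.
  Response Delay Deduction: −400 days → 9 November 1999.
Expiry of referenced patent TU-881295:
  Base: filing + 16 years → 9 April 2000.
  Response Delay Deduction: −120 days → 11 December 1999.
Terminal disclaimer: TU-642384 expires on the earlier of 9 November 1999 and 11 December 1999.

November 9, 1999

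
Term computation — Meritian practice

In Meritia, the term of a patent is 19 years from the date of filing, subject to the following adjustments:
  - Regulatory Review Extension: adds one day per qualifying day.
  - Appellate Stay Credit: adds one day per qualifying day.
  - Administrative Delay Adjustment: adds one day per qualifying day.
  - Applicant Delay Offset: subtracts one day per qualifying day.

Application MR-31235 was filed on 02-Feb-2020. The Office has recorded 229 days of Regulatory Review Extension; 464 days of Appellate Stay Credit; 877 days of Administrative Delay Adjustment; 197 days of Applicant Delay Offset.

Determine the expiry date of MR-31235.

2042-11-06

Base term: filing date + 19 years → 2 February 2039.
Regulatory Review Extension: +229 days → 19 September 2039.
Appellate Stay Credit: +464 days → 26 December 2040.
Administrative Delay Adjustment: +877 days → 22 May 2043.
Applicant Delay Offset: −197 days → 6 November 2042.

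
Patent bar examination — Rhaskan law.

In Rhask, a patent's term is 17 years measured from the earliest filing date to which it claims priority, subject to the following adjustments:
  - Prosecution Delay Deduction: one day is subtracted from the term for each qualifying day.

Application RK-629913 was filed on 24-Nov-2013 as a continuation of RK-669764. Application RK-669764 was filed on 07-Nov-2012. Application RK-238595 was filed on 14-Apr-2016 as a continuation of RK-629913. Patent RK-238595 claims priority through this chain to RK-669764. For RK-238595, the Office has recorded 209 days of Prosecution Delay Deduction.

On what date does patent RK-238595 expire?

Earliest priority filing: 7 November 2012.
Base term: 7 November 2012 + 17 years → 7 November 2029.
Prosecution Delay Deduction: −209 days → 12 April 2029.

2029-04-12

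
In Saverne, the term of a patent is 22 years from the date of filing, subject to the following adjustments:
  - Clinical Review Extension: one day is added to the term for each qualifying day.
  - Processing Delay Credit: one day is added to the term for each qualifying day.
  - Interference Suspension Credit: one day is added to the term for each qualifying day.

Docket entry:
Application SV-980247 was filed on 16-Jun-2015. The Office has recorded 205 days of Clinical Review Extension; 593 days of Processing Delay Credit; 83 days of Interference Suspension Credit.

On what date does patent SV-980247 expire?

2039-11-14

Base term: filing date + 22 years → 16 June 2037.
Clinical Review Extension: +205 days → 7 January 2038.
Processing Delay Credit: +593 days → 23 August 2039.
Interference Suspension Credit: +83 days → 14 November 2039.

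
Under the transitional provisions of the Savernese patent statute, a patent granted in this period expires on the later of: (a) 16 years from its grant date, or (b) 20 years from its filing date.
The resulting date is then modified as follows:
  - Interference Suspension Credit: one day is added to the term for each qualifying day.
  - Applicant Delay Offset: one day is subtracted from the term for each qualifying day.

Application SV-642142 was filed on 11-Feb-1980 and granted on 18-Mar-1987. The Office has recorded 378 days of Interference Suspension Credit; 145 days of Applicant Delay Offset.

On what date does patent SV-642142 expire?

(a) grant + 16 years → 18 March 2003.
(b) filing + 20 years → 11 February 2000.
Later of the two: 18 March 2003.
Interference Suspension Credit: +378 days → 30 March 2004.
Applicant Delay Offset: −145 days → 6 November 2003.

2003-11-06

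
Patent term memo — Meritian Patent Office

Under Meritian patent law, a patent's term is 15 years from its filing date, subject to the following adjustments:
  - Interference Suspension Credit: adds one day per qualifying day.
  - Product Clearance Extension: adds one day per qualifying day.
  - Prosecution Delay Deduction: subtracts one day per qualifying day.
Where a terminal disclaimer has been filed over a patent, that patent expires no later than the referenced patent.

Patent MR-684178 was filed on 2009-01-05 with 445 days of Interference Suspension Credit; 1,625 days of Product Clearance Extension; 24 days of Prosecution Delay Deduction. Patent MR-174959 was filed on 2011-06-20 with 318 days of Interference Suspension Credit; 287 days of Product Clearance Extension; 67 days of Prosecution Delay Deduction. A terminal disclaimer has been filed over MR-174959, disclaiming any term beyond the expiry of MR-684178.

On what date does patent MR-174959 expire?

2027-12-10

Natural term of MR-174959:
  Base: filing + 15 years → 20 June 2026.
  Interference Suspension Credit: +318 days → 4 May 2027.
  Product Clearance Extension: +287 days → 15 February 2028.
  Prosecution Delay Deduction: −67 days → 10 December 2027.
Expiry of referenced patent MR-684178:
  Base: filing + 15 years → 5 January 2024.
  Interference Suspension Credit: +445 days → 25 March 2025.
  Product Clearance Extension: +1625 days → 5 September 2029.
  Prosecution Delay Deduction: −24 days → 12 August 2029.
Terminal disclaimer: MR-174959 expires on the earlier of 10 December 2027 and 12 August 2029.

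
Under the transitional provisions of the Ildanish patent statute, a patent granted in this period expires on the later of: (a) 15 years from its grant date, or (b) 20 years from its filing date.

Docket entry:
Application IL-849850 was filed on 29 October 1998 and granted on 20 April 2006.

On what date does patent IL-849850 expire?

2021-04-20

(a) grant + 15 years → 20 April 2021.
(b) filing + 20 years → 29 October 2018.
Later of the two: 20 April 2021.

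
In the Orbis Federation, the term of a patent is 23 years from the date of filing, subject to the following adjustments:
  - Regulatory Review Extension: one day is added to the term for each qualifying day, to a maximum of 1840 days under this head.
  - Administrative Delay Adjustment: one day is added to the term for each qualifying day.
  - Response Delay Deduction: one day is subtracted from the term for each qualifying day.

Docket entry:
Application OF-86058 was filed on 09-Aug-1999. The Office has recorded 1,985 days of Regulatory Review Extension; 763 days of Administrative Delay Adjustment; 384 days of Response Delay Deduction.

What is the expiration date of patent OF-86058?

2028-09-05

Base term: filing date + 23 years → 9 August 2022.
Regulatory Review Extension: 1985 days claimed exceeds the 1840-day cap, so +1840 days → 23 August 2027.
Administrative Delay Adjustment: +763 days → 24 September 2029.
Response Delay Deduction: −384 days → 5 September 2028.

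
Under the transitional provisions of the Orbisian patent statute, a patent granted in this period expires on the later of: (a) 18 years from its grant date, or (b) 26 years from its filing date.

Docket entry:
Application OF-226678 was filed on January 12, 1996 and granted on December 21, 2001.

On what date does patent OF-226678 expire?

(a) grant + 18 years → 21 December 2019.
(b) filing + 26 years → 12 January 2022.
Later of the two: 12 January 2022.

January 12, 2022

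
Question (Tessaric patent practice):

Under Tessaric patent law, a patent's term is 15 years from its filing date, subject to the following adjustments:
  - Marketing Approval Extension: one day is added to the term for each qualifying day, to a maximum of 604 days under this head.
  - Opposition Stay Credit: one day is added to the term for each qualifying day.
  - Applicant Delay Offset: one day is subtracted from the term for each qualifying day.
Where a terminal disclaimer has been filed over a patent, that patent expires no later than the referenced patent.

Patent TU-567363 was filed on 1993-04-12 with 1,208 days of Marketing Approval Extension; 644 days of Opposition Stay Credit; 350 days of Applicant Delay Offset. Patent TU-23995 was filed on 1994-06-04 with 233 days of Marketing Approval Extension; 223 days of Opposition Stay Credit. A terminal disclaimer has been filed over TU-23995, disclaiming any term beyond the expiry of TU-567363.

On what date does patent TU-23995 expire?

Natural term of TU-23995:
  Base: filing + 15 years → 4 June 2009.
  Marketing Approval Extension: 233 days (within the 604-day cap) → +233 days → 23 January 2010.
  Opposition Stay Credit: +223 days → 3 September 2010.
Expiry of referenced patent TU-567363:
  Base: filing + 15 years → 12 April 2008.
  Marketing Approval Extension: 1208 days claimed exceeds the 604-day cap, so +604 days → 7 December 2009.
  Opposition Stay Credit: +644 days → 12 September 2011.
  Applicant Delay Offset: −350 days → 27 September 2010.
Terminal disclaimer: TU-23995 expires on the earlier of 3 September 2010 and 27 September 2010.

September 3, 2010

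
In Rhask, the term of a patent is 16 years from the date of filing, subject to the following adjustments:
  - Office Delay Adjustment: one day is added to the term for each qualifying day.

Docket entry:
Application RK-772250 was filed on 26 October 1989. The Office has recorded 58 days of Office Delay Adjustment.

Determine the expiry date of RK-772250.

Base term: filing date + 16 years → 26 October 2005.
Office Delay Adjustment: +58 days → 23 December 2005.

December 23, 2005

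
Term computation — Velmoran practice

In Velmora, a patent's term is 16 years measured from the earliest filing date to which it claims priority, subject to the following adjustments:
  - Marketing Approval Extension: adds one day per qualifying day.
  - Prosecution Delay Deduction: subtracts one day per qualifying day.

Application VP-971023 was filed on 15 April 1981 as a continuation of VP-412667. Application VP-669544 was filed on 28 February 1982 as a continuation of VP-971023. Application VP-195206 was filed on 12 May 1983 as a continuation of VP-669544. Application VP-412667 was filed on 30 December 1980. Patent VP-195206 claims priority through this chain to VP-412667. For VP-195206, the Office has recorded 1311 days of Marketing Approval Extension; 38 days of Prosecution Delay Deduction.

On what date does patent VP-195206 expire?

Earliest priority filing: 30 December 1980.
Base term: 30 December 1980 + 16 years → 30 December 1996.
Marketing Approval Extension: +1311 days → 2 August 2000.
Prosecution Delay Deduction: −38 days → 25 June 2000.

2000-06-25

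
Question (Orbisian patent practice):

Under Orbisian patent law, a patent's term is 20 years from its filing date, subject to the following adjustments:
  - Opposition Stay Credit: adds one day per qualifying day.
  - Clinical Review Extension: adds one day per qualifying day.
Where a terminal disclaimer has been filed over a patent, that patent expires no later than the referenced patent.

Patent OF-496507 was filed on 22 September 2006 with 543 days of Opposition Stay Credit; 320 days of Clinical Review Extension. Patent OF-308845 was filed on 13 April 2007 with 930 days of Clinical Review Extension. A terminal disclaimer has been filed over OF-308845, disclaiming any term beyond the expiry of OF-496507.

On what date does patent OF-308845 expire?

February 1, 2029

Natural term of OF-308845:
  Base: filing + 20 years → 13 April 2027.
  Clinical Review Extension: +930 days → 29 October 2029.
Expiry of referenced patent OF-496507:
  Base: filing + 20 years → 22 September 2026.
  Opposition Stay Credit: +543 days → 18 March 2028.
  Clinical Review Extension: +320 days → 1 February 2029.
Terminal disclaimer: OF-308845 expires on the earlier of 29 October 2029 and 1 February 2029.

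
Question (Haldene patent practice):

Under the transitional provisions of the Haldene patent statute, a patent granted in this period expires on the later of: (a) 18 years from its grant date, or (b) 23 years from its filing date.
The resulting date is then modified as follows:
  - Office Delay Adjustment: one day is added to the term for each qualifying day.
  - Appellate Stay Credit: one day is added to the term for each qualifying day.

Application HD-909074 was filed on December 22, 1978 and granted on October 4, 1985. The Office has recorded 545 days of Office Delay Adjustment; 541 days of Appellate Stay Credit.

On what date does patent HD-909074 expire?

September 24, 2006

(a) grant + 18 years → 4 October 2003.
(b) filing + 23 years → 22 December 2001.
Later of the two: 4 October 2003.
Office Delay Adjustment: +545 days → 1 April 2005.
Appellate Stay Credit: +541 days → 24 September 2006.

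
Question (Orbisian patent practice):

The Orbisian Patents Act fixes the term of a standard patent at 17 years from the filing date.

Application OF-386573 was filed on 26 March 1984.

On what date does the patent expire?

Filing date + 17 years → 26 March 2001.

March 26, 2001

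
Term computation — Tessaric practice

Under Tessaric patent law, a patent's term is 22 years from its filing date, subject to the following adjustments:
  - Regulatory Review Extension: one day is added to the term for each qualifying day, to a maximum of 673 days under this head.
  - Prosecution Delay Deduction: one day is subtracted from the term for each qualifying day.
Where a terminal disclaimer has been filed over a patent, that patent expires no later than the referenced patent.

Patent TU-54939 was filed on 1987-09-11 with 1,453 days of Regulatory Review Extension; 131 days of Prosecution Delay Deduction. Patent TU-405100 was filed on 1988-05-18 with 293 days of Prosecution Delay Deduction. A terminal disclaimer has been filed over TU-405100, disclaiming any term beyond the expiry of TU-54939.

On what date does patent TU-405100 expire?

2009-07-29

Natural term of TU-405100:
  Base: filing + 22 years → 18 May 2010.
  Prosecution Delay Deduction: −293 days → 29 July 2009.
Expiry of referenced patent TU-54939:
  Base: filing + 22 years → 11 September 2009.
  Regulatory Review Extension: 1453 days claimed exceeds the 673-day cap, so +673 days → 16 July 2011.
  Prosecution Delay Deduction: −131 days → 7 March 2011.
Terminal disclaimer: TU-405100 expires on the earlier of 29 July 2009 and 7 March 2011.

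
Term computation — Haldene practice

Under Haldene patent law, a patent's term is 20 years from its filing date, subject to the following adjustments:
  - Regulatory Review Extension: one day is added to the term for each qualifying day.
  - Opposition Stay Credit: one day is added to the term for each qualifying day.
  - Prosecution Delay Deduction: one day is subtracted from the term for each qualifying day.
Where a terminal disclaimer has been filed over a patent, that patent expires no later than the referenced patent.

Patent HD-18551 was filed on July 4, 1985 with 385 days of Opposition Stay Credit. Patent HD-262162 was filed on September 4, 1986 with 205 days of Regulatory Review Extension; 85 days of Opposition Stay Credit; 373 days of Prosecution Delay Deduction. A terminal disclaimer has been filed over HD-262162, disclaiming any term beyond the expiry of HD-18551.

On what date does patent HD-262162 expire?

Natural term of HD-262162:
  Base: filing + 20 years → 4 September 2006.
  Regulatory Review Extension: +205 days → 28 March 2007.
  Opposition Stay Credit: +85 days → 21 June 2007.
  Prosecution Delay Deduction: −373 days → 13 June 2006.
Expiry of referenced patent HD-18551:
  Base: filing + 20 years → 4 July 2005.
  Opposition Stay Credit: +385 days → 24 July 2006.
Terminal disclaimer: HD-262162 expires on the earlier of 13 June 2006 and 24 July 2006.

2006-06-13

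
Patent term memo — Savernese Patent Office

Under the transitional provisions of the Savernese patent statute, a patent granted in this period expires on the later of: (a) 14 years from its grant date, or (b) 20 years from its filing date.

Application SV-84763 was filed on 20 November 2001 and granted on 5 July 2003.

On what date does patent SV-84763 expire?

(a) grant + 14 years → 5 July 2017.
(b) filing + 20 years → 20 November 2021.
Later of the two: 20 November 2021.

2021-11-20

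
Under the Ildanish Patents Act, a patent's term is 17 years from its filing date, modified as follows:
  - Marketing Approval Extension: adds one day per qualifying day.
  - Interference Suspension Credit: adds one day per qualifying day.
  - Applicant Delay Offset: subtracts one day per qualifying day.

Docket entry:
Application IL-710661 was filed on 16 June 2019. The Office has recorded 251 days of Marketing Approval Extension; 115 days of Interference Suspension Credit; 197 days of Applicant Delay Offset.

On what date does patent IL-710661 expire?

December 2, 2036

Base term: filing date + 17 years → 16 June 2036.
Marketing Approval Extension: +251 days → 22 February 2037.
Interference Suspension Credit: +115 days → 17 June 2037.
Applicant Delay Offset: −197 days → 2 December 2036.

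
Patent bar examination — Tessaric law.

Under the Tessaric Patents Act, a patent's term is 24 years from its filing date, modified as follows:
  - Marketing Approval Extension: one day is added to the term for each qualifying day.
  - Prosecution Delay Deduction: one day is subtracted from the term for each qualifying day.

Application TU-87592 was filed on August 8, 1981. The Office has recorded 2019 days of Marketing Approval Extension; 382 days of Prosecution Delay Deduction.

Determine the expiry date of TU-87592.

January 31, 2010

Base term: filing date + 24 years → 8 August 2005.
Marketing Approval Extension: +2019 days → 17 February 2011.
Prosecution Delay Deduction: −382 days → 31 January 2010.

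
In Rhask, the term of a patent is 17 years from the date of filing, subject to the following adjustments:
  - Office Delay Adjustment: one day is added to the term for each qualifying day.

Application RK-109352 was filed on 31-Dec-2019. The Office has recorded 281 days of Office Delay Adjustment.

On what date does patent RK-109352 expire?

Base term: filing date + 17 years → 31 December 2036.
Office Delay Adjustment: +281 days → 8 October 2037.

October 8, 2037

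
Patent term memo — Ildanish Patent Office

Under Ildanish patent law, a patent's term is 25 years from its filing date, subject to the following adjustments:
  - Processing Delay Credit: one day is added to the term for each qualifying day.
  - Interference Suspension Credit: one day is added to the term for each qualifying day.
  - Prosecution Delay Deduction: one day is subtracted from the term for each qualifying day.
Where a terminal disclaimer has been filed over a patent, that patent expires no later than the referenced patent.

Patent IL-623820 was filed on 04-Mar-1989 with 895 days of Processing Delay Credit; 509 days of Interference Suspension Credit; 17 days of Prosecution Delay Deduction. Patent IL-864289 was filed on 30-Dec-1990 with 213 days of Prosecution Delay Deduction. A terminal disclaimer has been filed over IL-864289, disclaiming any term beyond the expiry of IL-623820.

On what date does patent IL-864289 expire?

May 31, 2015

Natural term of IL-864289:
  Base: filing + 25 years → 30 December 2015.
  Prosecution Delay Deduction: −213 days → 31 May 2015.
Expiry of referenced patent IL-623820:
  Base: filing + 25 years → 4 March 2014.
  Processing Delay Credit: +895 days → 15 August 2016.
  Interference Suspension Credit: +509 days → 6 January 2018.
  Prosecution Delay Deduction: −17 days → 20 December 2017.
Terminal disclaimer: IL-864289 expires on the earlier of 31 May 2015 and 20 December 2017.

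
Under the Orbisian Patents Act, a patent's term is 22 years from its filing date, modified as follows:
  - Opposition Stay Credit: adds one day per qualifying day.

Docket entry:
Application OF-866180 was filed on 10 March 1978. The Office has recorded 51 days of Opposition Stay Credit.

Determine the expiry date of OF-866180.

2000-04-30

Base term: filing date + 22 years → 10 March 2000.
Opposition Stay Credit: +51 days → 30 April 2000.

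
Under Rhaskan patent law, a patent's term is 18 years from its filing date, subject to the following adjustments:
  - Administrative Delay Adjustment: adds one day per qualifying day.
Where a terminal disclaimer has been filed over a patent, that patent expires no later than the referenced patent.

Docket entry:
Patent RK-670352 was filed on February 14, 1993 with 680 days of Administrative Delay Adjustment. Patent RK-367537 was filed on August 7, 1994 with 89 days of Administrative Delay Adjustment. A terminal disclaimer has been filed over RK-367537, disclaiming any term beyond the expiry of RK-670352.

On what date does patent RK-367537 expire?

Natural term of RK-367537:
  Base: filing + 18 years → 7 August 2012.
  Administrative Delay Adjustment: +89 days → 4 November 2012.
Expiry of referenced patent RK-670352:
  Base: filing + 18 years → 14 February 2011.
  Administrative Delay Adjustment: +680 days → 25 December 2012.
Terminal disclaimer: RK-367537 expires on the earlier of 4 November 2012 and 25 December 2012.

2012-11-04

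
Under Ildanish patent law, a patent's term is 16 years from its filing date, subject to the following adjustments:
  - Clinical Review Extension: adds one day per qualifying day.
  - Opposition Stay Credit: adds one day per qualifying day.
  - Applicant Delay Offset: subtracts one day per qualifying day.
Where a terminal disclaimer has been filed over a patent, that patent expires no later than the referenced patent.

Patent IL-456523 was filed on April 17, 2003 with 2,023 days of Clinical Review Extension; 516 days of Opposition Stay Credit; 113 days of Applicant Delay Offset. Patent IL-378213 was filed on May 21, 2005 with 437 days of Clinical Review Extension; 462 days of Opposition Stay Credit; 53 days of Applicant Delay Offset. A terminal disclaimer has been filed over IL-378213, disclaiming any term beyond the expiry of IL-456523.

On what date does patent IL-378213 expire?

Natural term of IL-378213:
  Base: filing + 16 years → 21 May 2021.
  Clinical Review Extension: +437 days → 1 August 2022.
  Opposition Stay Credit: +462 days → 6 November 2023.
  Applicant Delay Offset: −53 days → 14 September 2023.
Expiry of referenced patent IL-456523:
  Base: filing + 16 years → 17 April 2019.
  Clinical Review Extension: +2023 days → 30 October 2024.
  Opposition Stay Credit: +516 days → 30 March 2026.
  Applicant Delay Offset: −113 days → 7 December 2025.
Terminal disclaimer: IL-378213 expires on the earlier of 14 September 2023 and 7 December 2025.

September 14, 2023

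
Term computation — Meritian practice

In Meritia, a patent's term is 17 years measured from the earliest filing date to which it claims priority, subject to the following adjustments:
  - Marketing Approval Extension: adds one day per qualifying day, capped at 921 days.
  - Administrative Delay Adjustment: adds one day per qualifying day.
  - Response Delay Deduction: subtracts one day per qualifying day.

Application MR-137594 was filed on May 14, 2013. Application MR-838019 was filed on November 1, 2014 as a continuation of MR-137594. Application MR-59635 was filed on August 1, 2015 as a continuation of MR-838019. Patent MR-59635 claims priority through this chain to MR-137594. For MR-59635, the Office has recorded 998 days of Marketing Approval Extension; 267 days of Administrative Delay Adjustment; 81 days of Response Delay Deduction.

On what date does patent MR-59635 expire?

Earliest priority filing: 14 May 2013.
Base term: 14 May 2013 + 17 years → 14 May 2030.
Marketing Approval Extension: 998 days claimed exceeds the 921-day cap, so +921 days → 20 November 2032.
Administrative Delay Adjustment: +267 days → 14 August 2033.
Response Delay Deduction: −81 days → 25 May 2033.

May 25, 2033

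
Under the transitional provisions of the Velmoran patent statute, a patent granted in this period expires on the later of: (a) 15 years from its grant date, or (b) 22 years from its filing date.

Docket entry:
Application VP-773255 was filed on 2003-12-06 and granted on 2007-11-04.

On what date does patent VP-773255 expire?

December 6, 2025

(a) grant + 15 years → 4 November 2022.
(b) filing + 22 years → 6 December 2025.
Later of the two: 6 December 2025.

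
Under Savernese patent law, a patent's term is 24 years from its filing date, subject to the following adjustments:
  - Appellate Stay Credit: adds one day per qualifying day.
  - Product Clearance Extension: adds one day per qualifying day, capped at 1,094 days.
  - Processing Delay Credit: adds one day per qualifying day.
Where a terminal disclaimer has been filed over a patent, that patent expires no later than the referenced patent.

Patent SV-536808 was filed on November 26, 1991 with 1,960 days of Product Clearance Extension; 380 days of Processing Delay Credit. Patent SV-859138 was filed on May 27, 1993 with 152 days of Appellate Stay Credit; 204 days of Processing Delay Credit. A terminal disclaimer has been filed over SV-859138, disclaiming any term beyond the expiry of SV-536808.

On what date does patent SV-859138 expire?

Natural term of SV-859138:
  Base: filing + 24 years → 27 May 2017.
  Appellate Stay Credit: +152 days → 26 October 2017.
  Processing Delay Credit: +204 days → 18 May 2018.
Expiry of referenced patent SV-536808:
  Base: filing + 24 years → 26 November 2015.
  Product Clearance Extension: 1960 days claimed exceeds the 1094-day cap, so +1094 days → 24 November 2018.
  Processing Delay Credit: +380 days → 9 December 2019.
Terminal disclaimer: SV-859138 expires on the earlier of 18 May 2018 and 9 December 2019.

2018-05-18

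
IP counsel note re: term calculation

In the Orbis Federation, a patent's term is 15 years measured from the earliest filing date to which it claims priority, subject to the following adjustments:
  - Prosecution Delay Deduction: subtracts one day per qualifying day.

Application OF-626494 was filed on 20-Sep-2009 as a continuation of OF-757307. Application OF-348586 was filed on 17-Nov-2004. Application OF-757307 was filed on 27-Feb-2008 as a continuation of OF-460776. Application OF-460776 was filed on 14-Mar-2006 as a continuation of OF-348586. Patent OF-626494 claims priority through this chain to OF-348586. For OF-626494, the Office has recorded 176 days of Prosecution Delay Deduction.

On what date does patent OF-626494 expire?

2019-05-25

Earliest priority filing: 17 November 2004.
Base term: 17 November 2004 + 15 years → 17 November 2019.
Prosecution Delay Deduction: −176 days → 25 May 2019.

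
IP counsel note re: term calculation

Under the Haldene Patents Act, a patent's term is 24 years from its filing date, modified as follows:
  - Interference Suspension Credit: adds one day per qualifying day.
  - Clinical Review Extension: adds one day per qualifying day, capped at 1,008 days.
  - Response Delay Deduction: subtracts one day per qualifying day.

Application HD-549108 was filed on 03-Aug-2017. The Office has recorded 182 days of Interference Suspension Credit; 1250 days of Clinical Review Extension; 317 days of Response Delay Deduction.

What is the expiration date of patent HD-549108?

December 24, 2043

Base term: filing date + 24 years → 3 August 2041.
Interference Suspension Credit: +182 days → 1 February 2042.
Clinical Review Extension: 1250 days claimed exceeds the 1008-day cap, so +1008 days → 5 November 2044.
Response Delay Deduction: −317 days → 24 December 2043.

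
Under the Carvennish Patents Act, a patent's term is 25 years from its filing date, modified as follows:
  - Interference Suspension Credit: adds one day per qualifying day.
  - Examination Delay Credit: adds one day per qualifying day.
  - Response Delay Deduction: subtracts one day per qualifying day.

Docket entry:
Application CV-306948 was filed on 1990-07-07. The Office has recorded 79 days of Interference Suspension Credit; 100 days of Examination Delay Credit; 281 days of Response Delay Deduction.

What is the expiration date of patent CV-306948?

Base term: filing date + 25 years → 7 July 2015.
Interference Suspension Credit: +79 days → 24 September 2015.
Examination Delay Credit: +100 days → 2 January 2016.
Response Delay Deduction: −281 days → 27 March 2015.

March 27, 2015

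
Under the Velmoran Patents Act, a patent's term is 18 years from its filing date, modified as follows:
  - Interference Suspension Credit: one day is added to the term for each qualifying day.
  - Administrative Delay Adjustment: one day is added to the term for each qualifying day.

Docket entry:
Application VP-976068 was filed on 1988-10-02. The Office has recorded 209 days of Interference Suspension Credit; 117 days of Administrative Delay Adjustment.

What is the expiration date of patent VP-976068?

Base term: filing date + 18 years → 2 October 2006.
Interference Suspension Credit: +209 days → 29 April 2007.
Administrative Delay Adjustment: +117 days → 24 August 2007.

2007-08-24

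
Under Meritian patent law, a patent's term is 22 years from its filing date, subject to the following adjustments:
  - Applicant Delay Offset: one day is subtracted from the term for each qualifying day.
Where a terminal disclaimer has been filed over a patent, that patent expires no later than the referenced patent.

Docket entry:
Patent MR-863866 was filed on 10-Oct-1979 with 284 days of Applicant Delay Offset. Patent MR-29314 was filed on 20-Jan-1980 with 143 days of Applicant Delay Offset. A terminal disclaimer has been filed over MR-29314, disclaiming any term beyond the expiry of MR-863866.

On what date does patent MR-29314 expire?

2000-12-30

Natural term of MR-29314:
  Base: filing + 22 years → 20 January 2002.
  Applicant Delay Offset: −143 days → 30 August 2001.
Expiry of referenced patent MR-863866:
  Base: filing + 22 years → 10 October 2001.
  Applicant Delay Offset: −284 days → 30 December 2000.
Terminal disclaimer: MR-29314 expires on the earlier of 30 August 2001 and 30 December 2000.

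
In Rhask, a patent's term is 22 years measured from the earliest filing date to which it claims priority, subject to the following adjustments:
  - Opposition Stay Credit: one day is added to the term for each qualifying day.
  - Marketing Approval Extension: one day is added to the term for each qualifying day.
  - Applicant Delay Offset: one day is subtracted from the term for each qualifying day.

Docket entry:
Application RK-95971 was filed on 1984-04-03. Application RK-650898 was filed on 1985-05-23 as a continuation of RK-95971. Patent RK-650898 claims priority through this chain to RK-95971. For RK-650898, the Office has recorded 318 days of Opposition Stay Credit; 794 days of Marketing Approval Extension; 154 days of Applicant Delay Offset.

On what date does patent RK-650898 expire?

Earliest priority filing: 3 April 1984.
Base term: 3 April 1984 + 22 years → 3 April 2006.
Opposition Stay Credit: +318 days → 15 February 2007.
Marketing Approval Extension: +794 days → 19 April 2009.
Applicant Delay Offset: −154 days → 16 November 2008.

2008-11-16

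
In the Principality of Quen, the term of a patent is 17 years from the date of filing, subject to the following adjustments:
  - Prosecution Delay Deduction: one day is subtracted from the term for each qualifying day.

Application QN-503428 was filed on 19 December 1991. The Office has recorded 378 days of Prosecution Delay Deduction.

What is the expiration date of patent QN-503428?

2007-12-07

Base term: filing date + 17 years → 19 December 2008.
Prosecution Delay Deduction: −378 days → 7 December 2007.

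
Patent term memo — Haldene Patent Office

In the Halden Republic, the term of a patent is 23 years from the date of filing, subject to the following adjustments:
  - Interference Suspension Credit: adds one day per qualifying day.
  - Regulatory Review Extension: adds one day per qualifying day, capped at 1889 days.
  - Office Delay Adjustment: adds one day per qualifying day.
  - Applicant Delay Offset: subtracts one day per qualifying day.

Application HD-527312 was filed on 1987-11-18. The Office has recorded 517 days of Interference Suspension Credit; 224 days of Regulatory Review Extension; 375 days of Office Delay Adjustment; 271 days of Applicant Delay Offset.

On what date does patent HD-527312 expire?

March 12, 2013

Base term: filing date + 23 years → 18 November 2010.
Interference Suspension Credit: +517 days → 18 April 2012.
Regulatory Review Extension: 224 days (within the 1889-day cap) → +224 days → 28 November 2012.
Office Delay Adjustment: +375 days → 8 December 2013.
Applicant Delay Offset: −271 days → 12 March 2013.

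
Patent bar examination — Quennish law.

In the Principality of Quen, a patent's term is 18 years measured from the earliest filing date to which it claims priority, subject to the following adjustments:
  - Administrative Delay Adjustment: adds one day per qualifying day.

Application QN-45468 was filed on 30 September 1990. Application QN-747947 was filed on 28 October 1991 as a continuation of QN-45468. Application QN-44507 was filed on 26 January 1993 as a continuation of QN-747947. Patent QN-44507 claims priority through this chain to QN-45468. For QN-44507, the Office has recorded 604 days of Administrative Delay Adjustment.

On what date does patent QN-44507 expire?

Earliest priority filing: 30 September 1990.
Base term: 30 September 1990 + 18 years → 30 September 2008.
Administrative Delay Adjustment: +604 days → 27 May 2010.

2010-05-27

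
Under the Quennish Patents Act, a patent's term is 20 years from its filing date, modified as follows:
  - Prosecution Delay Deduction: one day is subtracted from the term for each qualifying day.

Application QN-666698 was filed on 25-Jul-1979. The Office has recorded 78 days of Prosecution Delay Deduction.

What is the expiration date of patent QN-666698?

1999-05-08

Base term: filing date + 20 years → 25 July 1999.
Prosecution Delay Deduction: −78 days → 8 May 1999.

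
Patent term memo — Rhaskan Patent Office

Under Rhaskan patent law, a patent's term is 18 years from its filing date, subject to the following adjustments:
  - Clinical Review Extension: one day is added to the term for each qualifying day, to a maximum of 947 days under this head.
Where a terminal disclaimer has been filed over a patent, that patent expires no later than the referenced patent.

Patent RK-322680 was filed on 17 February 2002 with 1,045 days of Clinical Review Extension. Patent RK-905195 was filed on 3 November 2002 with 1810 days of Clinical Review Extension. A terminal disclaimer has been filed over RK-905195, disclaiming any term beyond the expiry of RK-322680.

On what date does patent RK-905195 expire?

Natural term of RK-905195:
  Base: filing + 18 years → 3 November 2020.
  Clinical Review Extension: 1810 days claimed exceeds the 947-day cap, so +947 days → 8 June 2023.
Expiry of referenced patent RK-322680:
  Base: filing + 18 years → 17 February 2020.
  Clinical Review Extension: 1045 days claimed exceeds the 947-day cap, so +947 days → 21 September 2022.
Terminal disclaimer: RK-905195 expires on the earlier of 8 June 2023 and 21 September 2022.

September 21, 2022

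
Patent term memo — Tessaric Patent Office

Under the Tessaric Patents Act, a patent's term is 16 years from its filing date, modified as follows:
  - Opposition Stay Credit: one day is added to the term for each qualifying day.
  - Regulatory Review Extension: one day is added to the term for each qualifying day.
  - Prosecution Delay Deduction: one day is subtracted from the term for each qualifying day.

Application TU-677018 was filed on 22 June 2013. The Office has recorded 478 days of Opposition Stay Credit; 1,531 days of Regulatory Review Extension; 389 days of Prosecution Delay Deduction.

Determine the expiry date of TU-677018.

Base term: filing date + 16 years → 22 June 2029.
Opposition Stay Credit: +478 days → 13 October 2030.
Regulatory Review Extension: +1531 days → 22 December 2034.
Prosecution Delay Deduction: −389 days → 28 November 2033.

2033-11-28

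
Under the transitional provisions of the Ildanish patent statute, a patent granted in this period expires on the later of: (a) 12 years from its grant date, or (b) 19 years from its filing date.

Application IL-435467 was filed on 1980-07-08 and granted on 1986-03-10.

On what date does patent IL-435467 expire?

(a) grant + 12 years → 10 March 1998.
(b) filing + 19 years → 8 July 1999.
Later of the two: 8 July 1999.

July 8, 1999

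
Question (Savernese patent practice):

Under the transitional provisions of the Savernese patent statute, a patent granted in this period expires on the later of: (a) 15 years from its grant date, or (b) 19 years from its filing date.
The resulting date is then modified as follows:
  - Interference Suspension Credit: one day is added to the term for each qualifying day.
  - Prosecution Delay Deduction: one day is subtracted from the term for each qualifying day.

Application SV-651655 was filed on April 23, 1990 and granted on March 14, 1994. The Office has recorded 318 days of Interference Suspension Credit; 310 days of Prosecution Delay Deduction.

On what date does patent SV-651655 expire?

May 1, 2009

(a) grant + 15 years → 14 March 2009.
(b) filing + 19 years → 23 April 2009.
Later of the two: 23 April 2009.
Interference Suspension Credit: +318 days → 7 March 2010.
Prosecution Delay Deduction: −310 days → 1 May 2009.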